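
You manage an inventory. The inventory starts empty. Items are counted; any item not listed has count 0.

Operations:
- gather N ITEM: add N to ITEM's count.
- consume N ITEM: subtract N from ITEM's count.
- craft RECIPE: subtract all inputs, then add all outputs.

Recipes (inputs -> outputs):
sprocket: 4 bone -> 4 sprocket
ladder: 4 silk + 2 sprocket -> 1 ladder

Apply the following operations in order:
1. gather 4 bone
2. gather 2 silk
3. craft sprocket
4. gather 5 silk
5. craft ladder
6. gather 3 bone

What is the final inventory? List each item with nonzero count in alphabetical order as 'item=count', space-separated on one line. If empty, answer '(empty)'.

Answer: bone=3 ladder=1 silk=3 sprocket=2

Derivation:
After 1 (gather 4 bone): bone=4
After 2 (gather 2 silk): bone=4 silk=2
After 3 (craft sprocket): silk=2 sprocket=4
After 4 (gather 5 silk): silk=7 sprocket=4
After 5 (craft ladder): ladder=1 silk=3 sprocket=2
After 6 (gather 3 bone): bone=3 ladder=1 silk=3 sprocket=2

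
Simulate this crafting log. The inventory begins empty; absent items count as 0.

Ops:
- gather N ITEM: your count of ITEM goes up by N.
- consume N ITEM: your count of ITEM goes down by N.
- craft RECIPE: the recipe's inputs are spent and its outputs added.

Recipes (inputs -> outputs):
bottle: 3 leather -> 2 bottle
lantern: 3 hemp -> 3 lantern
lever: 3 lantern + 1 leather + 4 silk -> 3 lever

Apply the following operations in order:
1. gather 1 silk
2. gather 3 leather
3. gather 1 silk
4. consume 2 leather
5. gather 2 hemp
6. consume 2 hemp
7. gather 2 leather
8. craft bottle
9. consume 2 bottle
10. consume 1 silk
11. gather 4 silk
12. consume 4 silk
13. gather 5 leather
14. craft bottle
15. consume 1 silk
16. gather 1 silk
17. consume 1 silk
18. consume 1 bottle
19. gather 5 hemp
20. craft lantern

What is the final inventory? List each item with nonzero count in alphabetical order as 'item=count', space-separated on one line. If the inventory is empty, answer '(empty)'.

After 1 (gather 1 silk): silk=1
After 2 (gather 3 leather): leather=3 silk=1
After 3 (gather 1 silk): leather=3 silk=2
After 4 (consume 2 leather): leather=1 silk=2
After 5 (gather 2 hemp): hemp=2 leather=1 silk=2
After 6 (consume 2 hemp): leather=1 silk=2
After 7 (gather 2 leather): leather=3 silk=2
After 8 (craft bottle): bottle=2 silk=2
After 9 (consume 2 bottle): silk=2
After 10 (consume 1 silk): silk=1
After 11 (gather 4 silk): silk=5
After 12 (consume 4 silk): silk=1
After 13 (gather 5 leather): leather=5 silk=1
After 14 (craft bottle): bottle=2 leather=2 silk=1
After 15 (consume 1 silk): bottle=2 leather=2
After 16 (gather 1 silk): bottle=2 leather=2 silk=1
After 17 (consume 1 silk): bottle=2 leather=2
After 18 (consume 1 bottle): bottle=1 leather=2
After 19 (gather 5 hemp): bottle=1 hemp=5 leather=2
After 20 (craft lantern): bottle=1 hemp=2 lantern=3 leather=2

Answer: bottle=1 hemp=2 lantern=3 leather=2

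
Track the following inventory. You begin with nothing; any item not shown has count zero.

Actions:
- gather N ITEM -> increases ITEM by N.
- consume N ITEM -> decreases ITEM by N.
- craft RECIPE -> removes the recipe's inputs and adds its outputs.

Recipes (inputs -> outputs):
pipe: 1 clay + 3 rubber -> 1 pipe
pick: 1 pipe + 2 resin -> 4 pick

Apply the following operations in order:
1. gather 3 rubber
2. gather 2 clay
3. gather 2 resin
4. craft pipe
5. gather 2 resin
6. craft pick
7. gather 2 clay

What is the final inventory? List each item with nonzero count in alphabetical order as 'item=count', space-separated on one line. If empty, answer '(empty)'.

Answer: clay=3 pick=4 resin=2

Derivation:
After 1 (gather 3 rubber): rubber=3
After 2 (gather 2 clay): clay=2 rubber=3
After 3 (gather 2 resin): clay=2 resin=2 rubber=3
After 4 (craft pipe): clay=1 pipe=1 resin=2
After 5 (gather 2 resin): clay=1 pipe=1 resin=4
After 6 (craft pick): clay=1 pick=4 resin=2
After 7 (gather 2 clay): clay=3 pick=4 resin=2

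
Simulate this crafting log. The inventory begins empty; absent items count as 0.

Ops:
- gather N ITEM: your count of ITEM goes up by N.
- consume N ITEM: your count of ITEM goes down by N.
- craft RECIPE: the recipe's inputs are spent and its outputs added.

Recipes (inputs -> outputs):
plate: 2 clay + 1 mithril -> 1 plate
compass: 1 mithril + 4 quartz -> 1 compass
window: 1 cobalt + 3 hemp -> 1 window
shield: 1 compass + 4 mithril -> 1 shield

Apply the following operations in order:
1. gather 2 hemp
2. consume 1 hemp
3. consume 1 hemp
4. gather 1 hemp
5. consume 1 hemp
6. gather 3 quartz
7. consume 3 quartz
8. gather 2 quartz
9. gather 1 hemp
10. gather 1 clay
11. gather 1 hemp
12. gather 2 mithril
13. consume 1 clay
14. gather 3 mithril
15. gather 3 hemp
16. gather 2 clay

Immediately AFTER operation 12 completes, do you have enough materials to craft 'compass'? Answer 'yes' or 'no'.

Answer: no

Derivation:
After 1 (gather 2 hemp): hemp=2
After 2 (consume 1 hemp): hemp=1
After 3 (consume 1 hemp): (empty)
After 4 (gather 1 hemp): hemp=1
After 5 (consume 1 hemp): (empty)
After 6 (gather 3 quartz): quartz=3
After 7 (consume 3 quartz): (empty)
After 8 (gather 2 quartz): quartz=2
After 9 (gather 1 hemp): hemp=1 quartz=2
After 10 (gather 1 clay): clay=1 hemp=1 quartz=2
After 11 (gather 1 hemp): clay=1 hemp=2 quartz=2
After 12 (gather 2 mithril): clay=1 hemp=2 mithril=2 quartz=2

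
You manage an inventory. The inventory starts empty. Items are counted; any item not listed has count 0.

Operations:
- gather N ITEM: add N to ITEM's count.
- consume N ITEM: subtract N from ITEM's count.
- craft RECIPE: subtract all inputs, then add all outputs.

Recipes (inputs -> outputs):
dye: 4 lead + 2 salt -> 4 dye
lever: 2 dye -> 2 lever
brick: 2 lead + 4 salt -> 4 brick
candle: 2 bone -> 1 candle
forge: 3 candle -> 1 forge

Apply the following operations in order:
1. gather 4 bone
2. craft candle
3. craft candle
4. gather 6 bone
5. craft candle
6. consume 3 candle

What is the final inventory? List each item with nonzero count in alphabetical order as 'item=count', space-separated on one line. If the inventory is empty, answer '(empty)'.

Answer: bone=4

Derivation:
After 1 (gather 4 bone): bone=4
After 2 (craft candle): bone=2 candle=1
After 3 (craft candle): candle=2
After 4 (gather 6 bone): bone=6 candle=2
After 5 (craft candle): bone=4 candle=3
After 6 (consume 3 candle): bone=4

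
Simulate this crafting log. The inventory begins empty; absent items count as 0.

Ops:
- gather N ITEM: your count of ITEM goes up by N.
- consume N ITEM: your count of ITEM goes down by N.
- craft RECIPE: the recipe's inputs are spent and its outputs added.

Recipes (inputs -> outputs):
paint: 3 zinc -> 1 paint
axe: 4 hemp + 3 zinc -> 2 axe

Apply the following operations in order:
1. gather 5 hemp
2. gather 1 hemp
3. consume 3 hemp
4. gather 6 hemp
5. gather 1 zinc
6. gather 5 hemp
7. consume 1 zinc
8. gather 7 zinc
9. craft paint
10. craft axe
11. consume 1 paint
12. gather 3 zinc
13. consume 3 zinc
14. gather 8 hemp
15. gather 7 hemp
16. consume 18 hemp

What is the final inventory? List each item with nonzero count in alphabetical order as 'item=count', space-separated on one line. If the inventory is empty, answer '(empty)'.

After 1 (gather 5 hemp): hemp=5
After 2 (gather 1 hemp): hemp=6
After 3 (consume 3 hemp): hemp=3
After 4 (gather 6 hemp): hemp=9
After 5 (gather 1 zinc): hemp=9 zinc=1
After 6 (gather 5 hemp): hemp=14 zinc=1
After 7 (consume 1 zinc): hemp=14
After 8 (gather 7 zinc): hemp=14 zinc=7
After 9 (craft paint): hemp=14 paint=1 zinc=4
After 10 (craft axe): axe=2 hemp=10 paint=1 zinc=1
After 11 (consume 1 paint): axe=2 hemp=10 zinc=1
After 12 (gather 3 zinc): axe=2 hemp=10 zinc=4
After 13 (consume 3 zinc): axe=2 hemp=10 zinc=1
After 14 (gather 8 hemp): axe=2 hemp=18 zinc=1
After 15 (gather 7 hemp): axe=2 hemp=25 zinc=1
After 16 (consume 18 hemp): axe=2 hemp=7 zinc=1

Answer: axe=2 hemp=7 zinc=1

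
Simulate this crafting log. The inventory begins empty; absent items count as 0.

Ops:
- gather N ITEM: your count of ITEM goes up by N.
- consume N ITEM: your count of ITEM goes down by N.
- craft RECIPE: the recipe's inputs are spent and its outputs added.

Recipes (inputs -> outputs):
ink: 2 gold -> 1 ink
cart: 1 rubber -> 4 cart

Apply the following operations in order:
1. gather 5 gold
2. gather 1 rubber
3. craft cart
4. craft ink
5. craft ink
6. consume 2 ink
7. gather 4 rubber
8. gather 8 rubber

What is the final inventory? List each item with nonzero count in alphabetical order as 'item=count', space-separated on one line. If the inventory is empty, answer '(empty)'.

Answer: cart=4 gold=1 rubber=12

Derivation:
After 1 (gather 5 gold): gold=5
After 2 (gather 1 rubber): gold=5 rubber=1
After 3 (craft cart): cart=4 gold=5
After 4 (craft ink): cart=4 gold=3 ink=1
After 5 (craft ink): cart=4 gold=1 ink=2
After 6 (consume 2 ink): cart=4 gold=1
After 7 (gather 4 rubber): cart=4 gold=1 rubber=4
After 8 (gather 8 rubber): cart=4 gold=1 rubber=12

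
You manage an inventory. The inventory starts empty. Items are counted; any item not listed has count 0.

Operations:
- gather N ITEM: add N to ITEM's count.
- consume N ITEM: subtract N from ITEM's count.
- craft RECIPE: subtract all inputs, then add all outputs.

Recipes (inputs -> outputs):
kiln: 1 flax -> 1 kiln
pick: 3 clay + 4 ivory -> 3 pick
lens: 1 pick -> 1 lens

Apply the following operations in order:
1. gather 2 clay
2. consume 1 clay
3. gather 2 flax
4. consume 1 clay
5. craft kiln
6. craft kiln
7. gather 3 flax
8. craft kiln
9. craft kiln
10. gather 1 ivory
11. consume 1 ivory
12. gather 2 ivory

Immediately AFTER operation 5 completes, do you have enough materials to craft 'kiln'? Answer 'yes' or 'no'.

Answer: yes

Derivation:
After 1 (gather 2 clay): clay=2
After 2 (consume 1 clay): clay=1
After 3 (gather 2 flax): clay=1 flax=2
After 4 (consume 1 clay): flax=2
After 5 (craft kiln): flax=1 kiln=1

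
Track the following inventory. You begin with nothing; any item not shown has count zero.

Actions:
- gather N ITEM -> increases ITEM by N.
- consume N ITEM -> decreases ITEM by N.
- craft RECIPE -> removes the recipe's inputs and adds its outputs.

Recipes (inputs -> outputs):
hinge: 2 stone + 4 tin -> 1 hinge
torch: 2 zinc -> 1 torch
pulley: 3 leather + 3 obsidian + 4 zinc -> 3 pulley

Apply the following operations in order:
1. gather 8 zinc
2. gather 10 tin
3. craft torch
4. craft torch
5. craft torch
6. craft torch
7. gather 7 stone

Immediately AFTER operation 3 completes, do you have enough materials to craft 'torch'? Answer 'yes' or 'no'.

After 1 (gather 8 zinc): zinc=8
After 2 (gather 10 tin): tin=10 zinc=8
After 3 (craft torch): tin=10 torch=1 zinc=6

Answer: yes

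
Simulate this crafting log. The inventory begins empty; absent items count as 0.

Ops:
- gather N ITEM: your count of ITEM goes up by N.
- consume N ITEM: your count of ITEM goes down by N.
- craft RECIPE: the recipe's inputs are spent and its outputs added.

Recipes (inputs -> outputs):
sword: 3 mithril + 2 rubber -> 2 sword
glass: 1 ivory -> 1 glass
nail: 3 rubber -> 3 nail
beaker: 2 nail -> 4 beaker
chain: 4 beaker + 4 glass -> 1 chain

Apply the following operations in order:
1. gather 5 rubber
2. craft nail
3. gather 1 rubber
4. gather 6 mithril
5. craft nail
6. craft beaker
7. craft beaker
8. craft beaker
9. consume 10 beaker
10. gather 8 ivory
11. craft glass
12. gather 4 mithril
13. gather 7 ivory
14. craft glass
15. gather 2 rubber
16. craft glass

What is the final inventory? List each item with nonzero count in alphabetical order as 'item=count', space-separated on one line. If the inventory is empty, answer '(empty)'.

After 1 (gather 5 rubber): rubber=5
After 2 (craft nail): nail=3 rubber=2
After 3 (gather 1 rubber): nail=3 rubber=3
After 4 (gather 6 mithril): mithril=6 nail=3 rubber=3
After 5 (craft nail): mithril=6 nail=6
After 6 (craft beaker): beaker=4 mithril=6 nail=4
After 7 (craft beaker): beaker=8 mithril=6 nail=2
After 8 (craft beaker): beaker=12 mithril=6
After 9 (consume 10 beaker): beaker=2 mithril=6
After 10 (gather 8 ivory): beaker=2 ivory=8 mithril=6
After 11 (craft glass): beaker=2 glass=1 ivory=7 mithril=6
After 12 (gather 4 mithril): beaker=2 glass=1 ivory=7 mithril=10
After 13 (gather 7 ivory): beaker=2 glass=1 ivory=14 mithril=10
After 14 (craft glass): beaker=2 glass=2 ivory=13 mithril=10
After 15 (gather 2 rubber): beaker=2 glass=2 ivory=13 mithril=10 rubber=2
After 16 (craft glass): beaker=2 glass=3 ivory=12 mithril=10 rubber=2

Answer: beaker=2 glass=3 ivory=12 mithril=10 rubber=2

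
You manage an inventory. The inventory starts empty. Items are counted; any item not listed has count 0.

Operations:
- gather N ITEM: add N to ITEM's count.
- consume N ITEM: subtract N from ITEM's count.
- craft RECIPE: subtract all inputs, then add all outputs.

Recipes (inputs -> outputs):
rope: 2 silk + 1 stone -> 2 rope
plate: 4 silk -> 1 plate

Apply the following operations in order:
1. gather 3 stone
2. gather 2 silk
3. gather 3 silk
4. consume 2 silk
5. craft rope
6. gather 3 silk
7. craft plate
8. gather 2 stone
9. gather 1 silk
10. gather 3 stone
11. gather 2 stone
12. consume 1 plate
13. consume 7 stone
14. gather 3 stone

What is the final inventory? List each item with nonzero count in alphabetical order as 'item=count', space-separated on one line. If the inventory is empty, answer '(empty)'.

Answer: rope=2 silk=1 stone=5

Derivation:
After 1 (gather 3 stone): stone=3
After 2 (gather 2 silk): silk=2 stone=3
After 3 (gather 3 silk): silk=5 stone=3
After 4 (consume 2 silk): silk=3 stone=3
After 5 (craft rope): rope=2 silk=1 stone=2
After 6 (gather 3 silk): rope=2 silk=4 stone=2
After 7 (craft plate): plate=1 rope=2 stone=2
After 8 (gather 2 stone): plate=1 rope=2 stone=4
After 9 (gather 1 silk): plate=1 rope=2 silk=1 stone=4
After 10 (gather 3 stone): plate=1 rope=2 silk=1 stone=7
After 11 (gather 2 stone): plate=1 rope=2 silk=1 stone=9
After 12 (consume 1 plate): rope=2 silk=1 stone=9
After 13 (consume 7 stone): rope=2 silk=1 stone=2
After 14 (gather 3 stone): rope=2 silk=1 stone=5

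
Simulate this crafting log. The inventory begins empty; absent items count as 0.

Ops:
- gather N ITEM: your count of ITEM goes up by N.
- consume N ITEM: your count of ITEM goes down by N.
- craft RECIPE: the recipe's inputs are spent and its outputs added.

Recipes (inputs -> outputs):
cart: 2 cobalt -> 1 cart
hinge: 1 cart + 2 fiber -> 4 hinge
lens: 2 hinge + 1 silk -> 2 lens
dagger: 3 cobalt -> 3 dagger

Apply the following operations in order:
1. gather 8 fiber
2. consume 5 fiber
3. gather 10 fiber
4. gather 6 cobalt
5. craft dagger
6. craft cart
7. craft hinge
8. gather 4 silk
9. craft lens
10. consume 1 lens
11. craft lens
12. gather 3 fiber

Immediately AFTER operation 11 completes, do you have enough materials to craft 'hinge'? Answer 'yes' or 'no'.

Answer: no

Derivation:
After 1 (gather 8 fiber): fiber=8
After 2 (consume 5 fiber): fiber=3
After 3 (gather 10 fiber): fiber=13
After 4 (gather 6 cobalt): cobalt=6 fiber=13
After 5 (craft dagger): cobalt=3 dagger=3 fiber=13
After 6 (craft cart): cart=1 cobalt=1 dagger=3 fiber=13
After 7 (craft hinge): cobalt=1 dagger=3 fiber=11 hinge=4
After 8 (gather 4 silk): cobalt=1 dagger=3 fiber=11 hinge=4 silk=4
After 9 (craft lens): cobalt=1 dagger=3 fiber=11 hinge=2 lens=2 silk=3
After 10 (consume 1 lens): cobalt=1 dagger=3 fiber=11 hinge=2 lens=1 silk=3
After 11 (craft lens): cobalt=1 dagger=3 fiber=11 lens=3 silk=2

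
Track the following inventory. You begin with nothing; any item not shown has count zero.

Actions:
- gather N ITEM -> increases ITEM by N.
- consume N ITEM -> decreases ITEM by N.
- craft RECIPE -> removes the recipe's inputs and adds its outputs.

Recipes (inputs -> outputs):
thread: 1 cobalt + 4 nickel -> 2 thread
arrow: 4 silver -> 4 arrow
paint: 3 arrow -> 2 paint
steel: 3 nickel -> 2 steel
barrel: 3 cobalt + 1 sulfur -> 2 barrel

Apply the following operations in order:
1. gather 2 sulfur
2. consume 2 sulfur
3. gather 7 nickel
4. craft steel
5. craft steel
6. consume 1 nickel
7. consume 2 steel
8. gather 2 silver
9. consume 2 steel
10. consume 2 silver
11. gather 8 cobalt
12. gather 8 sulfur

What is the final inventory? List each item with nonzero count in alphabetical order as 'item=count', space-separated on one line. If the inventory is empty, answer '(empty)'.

Answer: cobalt=8 sulfur=8

Derivation:
After 1 (gather 2 sulfur): sulfur=2
After 2 (consume 2 sulfur): (empty)
After 3 (gather 7 nickel): nickel=7
After 4 (craft steel): nickel=4 steel=2
After 5 (craft steel): nickel=1 steel=4
After 6 (consume 1 nickel): steel=4
After 7 (consume 2 steel): steel=2
After 8 (gather 2 silver): silver=2 steel=2
After 9 (consume 2 steel): silver=2
After 10 (consume 2 silver): (empty)
After 11 (gather 8 cobalt): cobalt=8
After 12 (gather 8 sulfur): cobalt=8 sulfur=8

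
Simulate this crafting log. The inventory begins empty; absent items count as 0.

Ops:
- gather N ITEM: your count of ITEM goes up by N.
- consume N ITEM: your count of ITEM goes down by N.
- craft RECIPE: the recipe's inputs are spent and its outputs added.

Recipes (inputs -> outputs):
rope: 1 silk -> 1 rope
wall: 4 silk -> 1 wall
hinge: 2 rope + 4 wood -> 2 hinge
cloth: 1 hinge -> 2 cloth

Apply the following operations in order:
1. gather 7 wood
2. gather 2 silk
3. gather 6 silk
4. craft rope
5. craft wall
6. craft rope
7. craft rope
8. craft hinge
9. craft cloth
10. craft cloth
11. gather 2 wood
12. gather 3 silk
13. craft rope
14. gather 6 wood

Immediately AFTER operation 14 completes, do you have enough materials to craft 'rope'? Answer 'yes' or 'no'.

Answer: yes

Derivation:
After 1 (gather 7 wood): wood=7
After 2 (gather 2 silk): silk=2 wood=7
After 3 (gather 6 silk): silk=8 wood=7
After 4 (craft rope): rope=1 silk=7 wood=7
After 5 (craft wall): rope=1 silk=3 wall=1 wood=7
After 6 (craft rope): rope=2 silk=2 wall=1 wood=7
After 7 (craft rope): rope=3 silk=1 wall=1 wood=7
After 8 (craft hinge): hinge=2 rope=1 silk=1 wall=1 wood=3
After 9 (craft cloth): cloth=2 hinge=1 rope=1 silk=1 wall=1 wood=3
After 10 (craft cloth): cloth=4 rope=1 silk=1 wall=1 wood=3
After 11 (gather 2 wood): cloth=4 rope=1 silk=1 wall=1 wood=5
After 12 (gather 3 silk): cloth=4 rope=1 silk=4 wall=1 wood=5
After 13 (craft rope): cloth=4 rope=2 silk=3 wall=1 wood=5
After 14 (gather 6 wood): cloth=4 rope=2 silk=3 wall=1 wood=11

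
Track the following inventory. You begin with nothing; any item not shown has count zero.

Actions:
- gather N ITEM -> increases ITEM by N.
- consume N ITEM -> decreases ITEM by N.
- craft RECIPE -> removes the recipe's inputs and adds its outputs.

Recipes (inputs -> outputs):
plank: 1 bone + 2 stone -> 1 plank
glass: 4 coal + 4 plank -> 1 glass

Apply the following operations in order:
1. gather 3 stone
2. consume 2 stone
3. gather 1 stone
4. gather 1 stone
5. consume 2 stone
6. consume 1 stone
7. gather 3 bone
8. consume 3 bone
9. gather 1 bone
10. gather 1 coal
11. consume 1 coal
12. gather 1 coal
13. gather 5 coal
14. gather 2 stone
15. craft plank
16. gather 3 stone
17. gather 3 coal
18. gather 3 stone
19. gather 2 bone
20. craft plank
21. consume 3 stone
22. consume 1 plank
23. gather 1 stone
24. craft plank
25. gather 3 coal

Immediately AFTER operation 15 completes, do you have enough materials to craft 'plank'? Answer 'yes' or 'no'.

After 1 (gather 3 stone): stone=3
After 2 (consume 2 stone): stone=1
After 3 (gather 1 stone): stone=2
After 4 (gather 1 stone): stone=3
After 5 (consume 2 stone): stone=1
After 6 (consume 1 stone): (empty)
After 7 (gather 3 bone): bone=3
After 8 (consume 3 bone): (empty)
After 9 (gather 1 bone): bone=1
After 10 (gather 1 coal): bone=1 coal=1
After 11 (consume 1 coal): bone=1
After 12 (gather 1 coal): bone=1 coal=1
After 13 (gather 5 coal): bone=1 coal=6
After 14 (gather 2 stone): bone=1 coal=6 stone=2
After 15 (craft plank): coal=6 plank=1

Answer: no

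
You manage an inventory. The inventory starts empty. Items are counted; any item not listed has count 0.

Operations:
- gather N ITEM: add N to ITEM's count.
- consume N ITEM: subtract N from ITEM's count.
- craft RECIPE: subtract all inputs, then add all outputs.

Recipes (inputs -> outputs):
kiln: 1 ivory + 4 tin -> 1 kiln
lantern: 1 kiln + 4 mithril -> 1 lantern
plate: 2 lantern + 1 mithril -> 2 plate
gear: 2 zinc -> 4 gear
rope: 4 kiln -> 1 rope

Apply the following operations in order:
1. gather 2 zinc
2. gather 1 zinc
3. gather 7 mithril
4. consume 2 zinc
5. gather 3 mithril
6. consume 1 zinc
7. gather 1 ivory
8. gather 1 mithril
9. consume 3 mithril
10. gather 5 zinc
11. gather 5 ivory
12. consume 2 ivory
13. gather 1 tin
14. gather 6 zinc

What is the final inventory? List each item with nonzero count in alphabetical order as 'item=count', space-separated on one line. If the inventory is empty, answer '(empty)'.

After 1 (gather 2 zinc): zinc=2
After 2 (gather 1 zinc): zinc=3
After 3 (gather 7 mithril): mithril=7 zinc=3
After 4 (consume 2 zinc): mithril=7 zinc=1
After 5 (gather 3 mithril): mithril=10 zinc=1
After 6 (consume 1 zinc): mithril=10
After 7 (gather 1 ivory): ivory=1 mithril=10
After 8 (gather 1 mithril): ivory=1 mithril=11
After 9 (consume 3 mithril): ivory=1 mithril=8
After 10 (gather 5 zinc): ivory=1 mithril=8 zinc=5
After 11 (gather 5 ivory): ivory=6 mithril=8 zinc=5
After 12 (consume 2 ivory): ivory=4 mithril=8 zinc=5
After 13 (gather 1 tin): ivory=4 mithril=8 tin=1 zinc=5
After 14 (gather 6 zinc): ivory=4 mithril=8 tin=1 zinc=11

Answer: ivory=4 mithril=8 tin=1 zinc=11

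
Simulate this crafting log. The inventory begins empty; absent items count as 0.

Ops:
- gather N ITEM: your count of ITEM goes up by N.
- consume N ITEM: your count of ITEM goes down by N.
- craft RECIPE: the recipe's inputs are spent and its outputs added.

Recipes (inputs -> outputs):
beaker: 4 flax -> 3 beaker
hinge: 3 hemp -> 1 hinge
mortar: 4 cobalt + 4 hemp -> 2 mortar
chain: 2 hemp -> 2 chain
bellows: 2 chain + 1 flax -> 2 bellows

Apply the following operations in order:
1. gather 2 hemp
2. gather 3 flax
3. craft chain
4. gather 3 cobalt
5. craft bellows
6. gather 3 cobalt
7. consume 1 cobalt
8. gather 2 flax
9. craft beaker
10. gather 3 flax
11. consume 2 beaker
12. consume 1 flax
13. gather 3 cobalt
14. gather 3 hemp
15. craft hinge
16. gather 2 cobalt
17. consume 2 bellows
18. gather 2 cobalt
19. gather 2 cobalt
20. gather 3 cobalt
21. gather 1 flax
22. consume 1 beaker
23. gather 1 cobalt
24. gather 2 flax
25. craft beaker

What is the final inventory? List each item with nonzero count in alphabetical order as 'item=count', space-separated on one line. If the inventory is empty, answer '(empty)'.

After 1 (gather 2 hemp): hemp=2
After 2 (gather 3 flax): flax=3 hemp=2
After 3 (craft chain): chain=2 flax=3
After 4 (gather 3 cobalt): chain=2 cobalt=3 flax=3
After 5 (craft bellows): bellows=2 cobalt=3 flax=2
After 6 (gather 3 cobalt): bellows=2 cobalt=6 flax=2
After 7 (consume 1 cobalt): bellows=2 cobalt=5 flax=2
After 8 (gather 2 flax): bellows=2 cobalt=5 flax=4
After 9 (craft beaker): beaker=3 bellows=2 cobalt=5
After 10 (gather 3 flax): beaker=3 bellows=2 cobalt=5 flax=3
After 11 (consume 2 beaker): beaker=1 bellows=2 cobalt=5 flax=3
After 12 (consume 1 flax): beaker=1 bellows=2 cobalt=5 flax=2
After 13 (gather 3 cobalt): beaker=1 bellows=2 cobalt=8 flax=2
After 14 (gather 3 hemp): beaker=1 bellows=2 cobalt=8 flax=2 hemp=3
After 15 (craft hinge): beaker=1 bellows=2 cobalt=8 flax=2 hinge=1
After 16 (gather 2 cobalt): beaker=1 bellows=2 cobalt=10 flax=2 hinge=1
After 17 (consume 2 bellows): beaker=1 cobalt=10 flax=2 hinge=1
After 18 (gather 2 cobalt): beaker=1 cobalt=12 flax=2 hinge=1
After 19 (gather 2 cobalt): beaker=1 cobalt=14 flax=2 hinge=1
After 20 (gather 3 cobalt): beaker=1 cobalt=17 flax=2 hinge=1
After 21 (gather 1 flax): beaker=1 cobalt=17 flax=3 hinge=1
After 22 (consume 1 beaker): cobalt=17 flax=3 hinge=1
After 23 (gather 1 cobalt): cobalt=18 flax=3 hinge=1
After 24 (gather 2 flax): cobalt=18 flax=5 hinge=1
After 25 (craft beaker): beaker=3 cobalt=18 flax=1 hinge=1

Answer: beaker=3 cobalt=18 flax=1 hinge=1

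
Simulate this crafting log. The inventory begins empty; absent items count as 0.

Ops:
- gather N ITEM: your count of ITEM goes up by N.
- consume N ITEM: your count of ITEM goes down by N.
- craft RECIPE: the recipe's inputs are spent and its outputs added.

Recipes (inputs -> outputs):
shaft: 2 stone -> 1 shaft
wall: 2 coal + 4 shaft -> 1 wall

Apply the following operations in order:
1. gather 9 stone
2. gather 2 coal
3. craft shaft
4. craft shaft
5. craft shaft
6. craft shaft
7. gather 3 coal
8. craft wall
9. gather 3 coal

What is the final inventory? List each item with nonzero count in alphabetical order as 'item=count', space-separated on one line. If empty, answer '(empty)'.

After 1 (gather 9 stone): stone=9
After 2 (gather 2 coal): coal=2 stone=9
After 3 (craft shaft): coal=2 shaft=1 stone=7
After 4 (craft shaft): coal=2 shaft=2 stone=5
After 5 (craft shaft): coal=2 shaft=3 stone=3
After 6 (craft shaft): coal=2 shaft=4 stone=1
After 7 (gather 3 coal): coal=5 shaft=4 stone=1
After 8 (craft wall): coal=3 stone=1 wall=1
After 9 (gather 3 coal): coal=6 stone=1 wall=1

Answer: coal=6 stone=1 wall=1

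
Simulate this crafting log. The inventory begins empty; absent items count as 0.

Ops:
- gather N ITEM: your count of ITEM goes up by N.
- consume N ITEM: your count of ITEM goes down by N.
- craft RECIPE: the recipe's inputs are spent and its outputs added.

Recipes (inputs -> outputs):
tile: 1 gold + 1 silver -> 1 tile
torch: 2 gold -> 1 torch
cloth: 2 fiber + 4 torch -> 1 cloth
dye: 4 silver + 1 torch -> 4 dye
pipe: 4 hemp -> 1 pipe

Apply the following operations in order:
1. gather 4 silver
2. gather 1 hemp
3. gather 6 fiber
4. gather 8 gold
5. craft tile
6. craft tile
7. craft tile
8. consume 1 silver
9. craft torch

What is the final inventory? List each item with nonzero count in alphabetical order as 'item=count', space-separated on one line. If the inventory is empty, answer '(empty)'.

After 1 (gather 4 silver): silver=4
After 2 (gather 1 hemp): hemp=1 silver=4
After 3 (gather 6 fiber): fiber=6 hemp=1 silver=4
After 4 (gather 8 gold): fiber=6 gold=8 hemp=1 silver=4
After 5 (craft tile): fiber=6 gold=7 hemp=1 silver=3 tile=1
After 6 (craft tile): fiber=6 gold=6 hemp=1 silver=2 tile=2
After 7 (craft tile): fiber=6 gold=5 hemp=1 silver=1 tile=3
After 8 (consume 1 silver): fiber=6 gold=5 hemp=1 tile=3
After 9 (craft torch): fiber=6 gold=3 hemp=1 tile=3 torch=1

Answer: fiber=6 gold=3 hemp=1 tile=3 torch=1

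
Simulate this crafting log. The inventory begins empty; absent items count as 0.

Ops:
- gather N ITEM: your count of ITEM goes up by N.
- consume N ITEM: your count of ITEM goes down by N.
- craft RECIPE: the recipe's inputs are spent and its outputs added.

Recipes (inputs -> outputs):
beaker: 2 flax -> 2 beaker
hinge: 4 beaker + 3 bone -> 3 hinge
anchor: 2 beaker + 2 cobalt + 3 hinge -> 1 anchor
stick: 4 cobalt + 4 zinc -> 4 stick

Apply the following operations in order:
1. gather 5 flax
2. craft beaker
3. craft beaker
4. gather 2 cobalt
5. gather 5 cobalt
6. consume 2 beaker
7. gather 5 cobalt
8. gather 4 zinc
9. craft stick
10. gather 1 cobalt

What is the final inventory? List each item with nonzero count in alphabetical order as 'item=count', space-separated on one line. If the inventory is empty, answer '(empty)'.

Answer: beaker=2 cobalt=9 flax=1 stick=4

Derivation:
After 1 (gather 5 flax): flax=5
After 2 (craft beaker): beaker=2 flax=3
After 3 (craft beaker): beaker=4 flax=1
After 4 (gather 2 cobalt): beaker=4 cobalt=2 flax=1
After 5 (gather 5 cobalt): beaker=4 cobalt=7 flax=1
After 6 (consume 2 beaker): beaker=2 cobalt=7 flax=1
After 7 (gather 5 cobalt): beaker=2 cobalt=12 flax=1
After 8 (gather 4 zinc): beaker=2 cobalt=12 flax=1 zinc=4
After 9 (craft stick): beaker=2 cobalt=8 flax=1 stick=4
After 10 (gather 1 cobalt): beaker=2 cobalt=9 flax=1 stick=4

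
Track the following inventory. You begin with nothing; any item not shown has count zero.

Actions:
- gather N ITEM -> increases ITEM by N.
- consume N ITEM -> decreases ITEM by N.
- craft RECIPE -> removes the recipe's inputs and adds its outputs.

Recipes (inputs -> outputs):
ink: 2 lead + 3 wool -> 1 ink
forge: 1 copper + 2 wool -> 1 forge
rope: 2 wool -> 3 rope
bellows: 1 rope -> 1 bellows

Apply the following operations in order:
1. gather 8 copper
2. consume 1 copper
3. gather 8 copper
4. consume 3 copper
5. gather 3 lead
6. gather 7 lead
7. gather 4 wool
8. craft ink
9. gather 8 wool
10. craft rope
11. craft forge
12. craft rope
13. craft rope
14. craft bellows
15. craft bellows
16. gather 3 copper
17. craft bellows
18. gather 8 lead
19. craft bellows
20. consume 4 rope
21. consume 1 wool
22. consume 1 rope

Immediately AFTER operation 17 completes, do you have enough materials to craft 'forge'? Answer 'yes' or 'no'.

Answer: no

Derivation:
After 1 (gather 8 copper): copper=8
After 2 (consume 1 copper): copper=7
After 3 (gather 8 copper): copper=15
After 4 (consume 3 copper): copper=12
After 5 (gather 3 lead): copper=12 lead=3
After 6 (gather 7 lead): copper=12 lead=10
After 7 (gather 4 wool): copper=12 lead=10 wool=4
After 8 (craft ink): copper=12 ink=1 lead=8 wool=1
After 9 (gather 8 wool): copper=12 ink=1 lead=8 wool=9
After 10 (craft rope): copper=12 ink=1 lead=8 rope=3 wool=7
After 11 (craft forge): copper=11 forge=1 ink=1 lead=8 rope=3 wool=5
After 12 (craft rope): copper=11 forge=1 ink=1 lead=8 rope=6 wool=3
After 13 (craft rope): copper=11 forge=1 ink=1 lead=8 rope=9 wool=1
After 14 (craft bellows): bellows=1 copper=11 forge=1 ink=1 lead=8 rope=8 wool=1
After 15 (craft bellows): bellows=2 copper=11 forge=1 ink=1 lead=8 rope=7 wool=1
After 16 (gather 3 copper): bellows=2 copper=14 forge=1 ink=1 lead=8 rope=7 wool=1
After 17 (craft bellows): bellows=3 copper=14 forge=1 ink=1 lead=8 rope=6 wool=1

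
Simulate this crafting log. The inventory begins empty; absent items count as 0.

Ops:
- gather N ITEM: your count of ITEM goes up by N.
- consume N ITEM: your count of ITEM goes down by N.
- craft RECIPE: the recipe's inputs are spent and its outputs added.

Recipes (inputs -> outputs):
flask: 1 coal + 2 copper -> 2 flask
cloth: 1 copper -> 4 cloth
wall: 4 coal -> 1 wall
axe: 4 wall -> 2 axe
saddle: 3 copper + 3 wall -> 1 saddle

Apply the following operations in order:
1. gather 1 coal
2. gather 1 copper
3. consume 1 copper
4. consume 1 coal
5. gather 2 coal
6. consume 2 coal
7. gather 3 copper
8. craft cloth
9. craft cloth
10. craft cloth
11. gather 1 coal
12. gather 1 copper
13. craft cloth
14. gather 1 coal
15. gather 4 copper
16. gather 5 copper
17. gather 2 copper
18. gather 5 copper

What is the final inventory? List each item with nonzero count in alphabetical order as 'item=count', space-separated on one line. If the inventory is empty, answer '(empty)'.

Answer: cloth=16 coal=2 copper=16

Derivation:
After 1 (gather 1 coal): coal=1
After 2 (gather 1 copper): coal=1 copper=1
After 3 (consume 1 copper): coal=1
After 4 (consume 1 coal): (empty)
After 5 (gather 2 coal): coal=2
After 6 (consume 2 coal): (empty)
After 7 (gather 3 copper): copper=3
After 8 (craft cloth): cloth=4 copper=2
After 9 (craft cloth): cloth=8 copper=1
After 10 (craft cloth): cloth=12
After 11 (gather 1 coal): cloth=12 coal=1
After 12 (gather 1 copper): cloth=12 coal=1 copper=1
After 13 (craft cloth): cloth=16 coal=1
After 14 (gather 1 coal): cloth=16 coal=2
After 15 (gather 4 copper): cloth=16 coal=2 copper=4
After 16 (gather 5 copper): cloth=16 coal=2 copper=9
After 17 (gather 2 copper): cloth=16 coal=2 copper=11
After 18 (gather 5 copper): cloth=16 coal=2 copper=16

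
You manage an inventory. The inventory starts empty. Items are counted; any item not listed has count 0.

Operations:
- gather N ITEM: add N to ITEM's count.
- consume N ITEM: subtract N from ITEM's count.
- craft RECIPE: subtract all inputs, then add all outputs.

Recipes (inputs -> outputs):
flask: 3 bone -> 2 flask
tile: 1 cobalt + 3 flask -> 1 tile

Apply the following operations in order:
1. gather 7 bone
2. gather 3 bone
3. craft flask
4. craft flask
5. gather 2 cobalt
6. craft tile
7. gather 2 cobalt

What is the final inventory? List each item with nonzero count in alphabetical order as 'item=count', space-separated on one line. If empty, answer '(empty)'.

Answer: bone=4 cobalt=3 flask=1 tile=1

Derivation:
After 1 (gather 7 bone): bone=7
After 2 (gather 3 bone): bone=10
After 3 (craft flask): bone=7 flask=2
After 4 (craft flask): bone=4 flask=4
After 5 (gather 2 cobalt): bone=4 cobalt=2 flask=4
After 6 (craft tile): bone=4 cobalt=1 flask=1 tile=1
After 7 (gather 2 cobalt): bone=4 cobalt=3 flask=1 tile=1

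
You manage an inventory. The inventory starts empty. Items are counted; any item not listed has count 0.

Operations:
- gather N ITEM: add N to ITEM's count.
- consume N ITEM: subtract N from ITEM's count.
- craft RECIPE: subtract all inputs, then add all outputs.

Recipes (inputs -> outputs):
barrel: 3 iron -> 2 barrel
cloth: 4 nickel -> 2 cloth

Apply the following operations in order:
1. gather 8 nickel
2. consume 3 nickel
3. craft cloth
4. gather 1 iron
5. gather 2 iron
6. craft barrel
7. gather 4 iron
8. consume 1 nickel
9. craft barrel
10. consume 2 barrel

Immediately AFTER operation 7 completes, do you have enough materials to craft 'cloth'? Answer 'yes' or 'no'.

Answer: no

Derivation:
After 1 (gather 8 nickel): nickel=8
After 2 (consume 3 nickel): nickel=5
After 3 (craft cloth): cloth=2 nickel=1
After 4 (gather 1 iron): cloth=2 iron=1 nickel=1
After 5 (gather 2 iron): cloth=2 iron=3 nickel=1
After 6 (craft barrel): barrel=2 cloth=2 nickel=1
After 7 (gather 4 iron): barrel=2 cloth=2 iron=4 nickel=1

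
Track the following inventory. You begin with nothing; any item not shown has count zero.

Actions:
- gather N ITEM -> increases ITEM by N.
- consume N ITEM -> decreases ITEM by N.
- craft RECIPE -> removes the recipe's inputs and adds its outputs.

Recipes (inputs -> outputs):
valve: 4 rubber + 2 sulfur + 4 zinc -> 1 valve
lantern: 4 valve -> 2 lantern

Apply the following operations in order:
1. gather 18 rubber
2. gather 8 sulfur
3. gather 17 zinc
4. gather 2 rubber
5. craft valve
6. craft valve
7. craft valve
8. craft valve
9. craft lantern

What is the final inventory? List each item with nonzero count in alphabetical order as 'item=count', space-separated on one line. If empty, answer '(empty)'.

Answer: lantern=2 rubber=4 zinc=1

Derivation:
After 1 (gather 18 rubber): rubber=18
After 2 (gather 8 sulfur): rubber=18 sulfur=8
After 3 (gather 17 zinc): rubber=18 sulfur=8 zinc=17
After 4 (gather 2 rubber): rubber=20 sulfur=8 zinc=17
After 5 (craft valve): rubber=16 sulfur=6 valve=1 zinc=13
After 6 (craft valve): rubber=12 sulfur=4 valve=2 zinc=9
After 7 (craft valve): rubber=8 sulfur=2 valve=3 zinc=5
After 8 (craft valve): rubber=4 valve=4 zinc=1
After 9 (craft lantern): lantern=2 rubber=4 zinc=1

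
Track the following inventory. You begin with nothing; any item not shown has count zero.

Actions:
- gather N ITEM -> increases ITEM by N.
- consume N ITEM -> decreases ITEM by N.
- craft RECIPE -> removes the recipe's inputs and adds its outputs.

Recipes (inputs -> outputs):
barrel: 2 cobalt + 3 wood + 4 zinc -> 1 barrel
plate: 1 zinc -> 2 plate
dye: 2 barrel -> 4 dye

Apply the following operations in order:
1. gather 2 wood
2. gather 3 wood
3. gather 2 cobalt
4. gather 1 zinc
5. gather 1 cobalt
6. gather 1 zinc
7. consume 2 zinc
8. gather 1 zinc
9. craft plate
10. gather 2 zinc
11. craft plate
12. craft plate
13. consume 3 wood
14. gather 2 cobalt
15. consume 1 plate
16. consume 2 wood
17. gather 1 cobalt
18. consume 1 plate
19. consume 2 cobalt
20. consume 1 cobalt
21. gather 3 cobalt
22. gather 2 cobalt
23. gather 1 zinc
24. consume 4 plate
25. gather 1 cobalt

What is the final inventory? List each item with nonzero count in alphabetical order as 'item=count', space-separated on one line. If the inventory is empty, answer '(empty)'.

Answer: cobalt=9 zinc=1

Derivation:
After 1 (gather 2 wood): wood=2
After 2 (gather 3 wood): wood=5
After 3 (gather 2 cobalt): cobalt=2 wood=5
After 4 (gather 1 zinc): cobalt=2 wood=5 zinc=1
After 5 (gather 1 cobalt): cobalt=3 wood=5 zinc=1
After 6 (gather 1 zinc): cobalt=3 wood=5 zinc=2
After 7 (consume 2 zinc): cobalt=3 wood=5
After 8 (gather 1 zinc): cobalt=3 wood=5 zinc=1
After 9 (craft plate): cobalt=3 plate=2 wood=5
After 10 (gather 2 zinc): cobalt=3 plate=2 wood=5 zinc=2
After 11 (craft plate): cobalt=3 plate=4 wood=5 zinc=1
After 12 (craft plate): cobalt=3 plate=6 wood=5
After 13 (consume 3 wood): cobalt=3 plate=6 wood=2
After 14 (gather 2 cobalt): cobalt=5 plate=6 wood=2
After 15 (consume 1 plate): cobalt=5 plate=5 wood=2
After 16 (consume 2 wood): cobalt=5 plate=5
After 17 (gather 1 cobalt): cobalt=6 plate=5
After 18 (consume 1 plate): cobalt=6 plate=4
After 19 (consume 2 cobalt): cobalt=4 plate=4
After 20 (consume 1 cobalt): cobalt=3 plate=4
After 21 (gather 3 cobalt): cobalt=6 plate=4
After 22 (gather 2 cobalt): cobalt=8 plate=4
After 23 (gather 1 zinc): cobalt=8 plate=4 zinc=1
After 24 (consume 4 plate): cobalt=8 zinc=1
After 25 (gather 1 cobalt): cobalt=9 zinc=1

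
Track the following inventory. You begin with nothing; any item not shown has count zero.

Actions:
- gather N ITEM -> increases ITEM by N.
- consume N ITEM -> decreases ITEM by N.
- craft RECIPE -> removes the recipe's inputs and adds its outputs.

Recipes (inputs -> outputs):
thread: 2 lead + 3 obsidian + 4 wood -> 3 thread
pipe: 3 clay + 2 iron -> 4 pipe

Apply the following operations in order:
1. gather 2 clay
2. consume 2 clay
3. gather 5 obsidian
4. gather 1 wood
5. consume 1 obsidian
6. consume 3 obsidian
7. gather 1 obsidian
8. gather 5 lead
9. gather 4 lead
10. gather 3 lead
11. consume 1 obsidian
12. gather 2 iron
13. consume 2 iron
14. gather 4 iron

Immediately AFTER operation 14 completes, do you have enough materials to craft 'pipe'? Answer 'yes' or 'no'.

After 1 (gather 2 clay): clay=2
After 2 (consume 2 clay): (empty)
After 3 (gather 5 obsidian): obsidian=5
After 4 (gather 1 wood): obsidian=5 wood=1
After 5 (consume 1 obsidian): obsidian=4 wood=1
After 6 (consume 3 obsidian): obsidian=1 wood=1
After 7 (gather 1 obsidian): obsidian=2 wood=1
After 8 (gather 5 lead): lead=5 obsidian=2 wood=1
After 9 (gather 4 lead): lead=9 obsidian=2 wood=1
After 10 (gather 3 lead): lead=12 obsidian=2 wood=1
After 11 (consume 1 obsidian): lead=12 obsidian=1 wood=1
After 12 (gather 2 iron): iron=2 lead=12 obsidian=1 wood=1
After 13 (consume 2 iron): lead=12 obsidian=1 wood=1
After 14 (gather 4 iron): iron=4 lead=12 obsidian=1 wood=1

Answer: no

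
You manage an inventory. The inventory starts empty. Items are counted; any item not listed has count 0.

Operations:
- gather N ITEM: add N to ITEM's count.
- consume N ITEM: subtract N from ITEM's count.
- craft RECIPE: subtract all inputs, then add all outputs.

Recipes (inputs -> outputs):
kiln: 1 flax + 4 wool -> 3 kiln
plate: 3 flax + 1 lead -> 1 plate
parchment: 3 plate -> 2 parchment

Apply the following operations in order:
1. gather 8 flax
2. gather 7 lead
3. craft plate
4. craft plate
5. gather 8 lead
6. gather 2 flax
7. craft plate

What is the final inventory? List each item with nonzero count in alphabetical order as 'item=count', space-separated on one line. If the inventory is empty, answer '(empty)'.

After 1 (gather 8 flax): flax=8
After 2 (gather 7 lead): flax=8 lead=7
After 3 (craft plate): flax=5 lead=6 plate=1
After 4 (craft plate): flax=2 lead=5 plate=2
After 5 (gather 8 lead): flax=2 lead=13 plate=2
After 6 (gather 2 flax): flax=4 lead=13 plate=2
After 7 (craft plate): flax=1 lead=12 plate=3

Answer: flax=1 lead=12 plate=3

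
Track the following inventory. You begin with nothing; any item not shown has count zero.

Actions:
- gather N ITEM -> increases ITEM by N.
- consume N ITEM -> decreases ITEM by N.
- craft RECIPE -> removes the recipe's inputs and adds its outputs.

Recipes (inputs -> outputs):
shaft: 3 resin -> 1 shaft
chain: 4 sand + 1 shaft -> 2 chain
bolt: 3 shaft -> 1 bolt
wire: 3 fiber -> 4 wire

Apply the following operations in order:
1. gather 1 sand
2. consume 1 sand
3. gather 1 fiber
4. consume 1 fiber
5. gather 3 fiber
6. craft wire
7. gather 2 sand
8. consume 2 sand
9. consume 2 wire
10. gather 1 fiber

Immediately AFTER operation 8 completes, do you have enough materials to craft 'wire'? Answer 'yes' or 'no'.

Answer: no

Derivation:
After 1 (gather 1 sand): sand=1
After 2 (consume 1 sand): (empty)
After 3 (gather 1 fiber): fiber=1
After 4 (consume 1 fiber): (empty)
After 5 (gather 3 fiber): fiber=3
After 6 (craft wire): wire=4
After 7 (gather 2 sand): sand=2 wire=4
After 8 (consume 2 sand): wire=4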